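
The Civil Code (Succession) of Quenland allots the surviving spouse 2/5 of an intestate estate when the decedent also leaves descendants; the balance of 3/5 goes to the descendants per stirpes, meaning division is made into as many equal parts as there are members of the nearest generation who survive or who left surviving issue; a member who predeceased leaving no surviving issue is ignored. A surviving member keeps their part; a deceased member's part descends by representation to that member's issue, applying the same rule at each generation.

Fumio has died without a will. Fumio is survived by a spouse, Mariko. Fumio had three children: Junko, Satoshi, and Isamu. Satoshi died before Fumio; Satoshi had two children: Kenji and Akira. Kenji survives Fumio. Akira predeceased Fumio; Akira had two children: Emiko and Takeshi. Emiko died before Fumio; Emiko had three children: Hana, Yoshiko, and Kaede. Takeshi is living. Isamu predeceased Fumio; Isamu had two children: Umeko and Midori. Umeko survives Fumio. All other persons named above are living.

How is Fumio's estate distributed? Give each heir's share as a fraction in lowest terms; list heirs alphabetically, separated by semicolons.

Hana 1/60; Junko 1/5; Kaede 1/60; Kenji 1/10; Mariko 2/5; Midori 1/10; Takeshi 1/20; Umeko 1/10; Yoshiko 1/60

Mariko, as surviving spouse, takes 2/5.
The remaining 3/5 passes to Fumio's descendants per stirpes.
The 3/5 is divided into 3 equal shares of 1/5 among Junko, Satoshi, Isamu.
Junko is living and takes 1/5.
Satoshi predeceased; the 1/5 allotted to Satoshi's branch passes to Satoshi's issue by representation.
The 1/5 is divided into 2 equal shares of 1/10 among Kenji, Akira.
Kenji is living and takes 1/10.
Akira predeceased; the 1/10 allotted to Akira's branch passes to Akira's issue by representation.
The 1/10 is divided into 2 equal shares of 1/20 among Emiko, Takeshi.
Emiko predeceased; the 1/20 allotted to Emiko's branch passes to Emiko's issue by representation.
The 1/20 is divided into 3 equal shares of 1/60 among Hana, Yoshiko, Kaede.
Hana is living and takes 1/60.
Yoshiko is living and takes 1/60.
Kaede is living and takes 1/60.
Takeshi is living and takes 1/20.
Isamu predeceased; the 1/5 allotted to Isamu's branch passes to Isamu's issue by representation.
The 1/5 is divided into 2 equal shares of 1/10 among Umeko, Midori.
Umeko is living and takes 1/10.
Midori is living and takes 1/10.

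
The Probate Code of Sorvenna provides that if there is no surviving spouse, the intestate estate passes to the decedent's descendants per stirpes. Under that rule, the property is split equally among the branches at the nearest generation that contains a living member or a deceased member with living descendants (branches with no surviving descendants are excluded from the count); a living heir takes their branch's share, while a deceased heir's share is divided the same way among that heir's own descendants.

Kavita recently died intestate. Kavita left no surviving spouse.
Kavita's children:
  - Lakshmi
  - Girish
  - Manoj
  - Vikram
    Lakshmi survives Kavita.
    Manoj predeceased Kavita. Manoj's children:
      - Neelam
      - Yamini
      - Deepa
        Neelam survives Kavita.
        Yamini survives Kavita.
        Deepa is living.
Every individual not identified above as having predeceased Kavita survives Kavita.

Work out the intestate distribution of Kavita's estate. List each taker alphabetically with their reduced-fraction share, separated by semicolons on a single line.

Deepa 1/12; Girish 1/4; Lakshmi 1/4; Neelam 1/12; Vikram 1/4; Yamini 1/12

There is no surviving spouse, so the entire estate passes to Kavita's descendants per stirpes.
The estate is divided into 4 equal shares of 1/4 among Lakshmi, Girish, Manoj, Vikram.
Lakshmi is living and takes 1/4.
Girish is living and takes 1/4.
Manoj predeceased; the 1/4 allotted to Manoj's branch passes to Manoj's issue by representation.
The 1/4 is divided into 3 equal shares of 1/12 among Neelam, Yamini, Deepa.
Neelam is living and takes 1/12.
Yamini is living and takes 1/12.
Deepa is living and takes 1/12.
Vikram is living and takes 1/4.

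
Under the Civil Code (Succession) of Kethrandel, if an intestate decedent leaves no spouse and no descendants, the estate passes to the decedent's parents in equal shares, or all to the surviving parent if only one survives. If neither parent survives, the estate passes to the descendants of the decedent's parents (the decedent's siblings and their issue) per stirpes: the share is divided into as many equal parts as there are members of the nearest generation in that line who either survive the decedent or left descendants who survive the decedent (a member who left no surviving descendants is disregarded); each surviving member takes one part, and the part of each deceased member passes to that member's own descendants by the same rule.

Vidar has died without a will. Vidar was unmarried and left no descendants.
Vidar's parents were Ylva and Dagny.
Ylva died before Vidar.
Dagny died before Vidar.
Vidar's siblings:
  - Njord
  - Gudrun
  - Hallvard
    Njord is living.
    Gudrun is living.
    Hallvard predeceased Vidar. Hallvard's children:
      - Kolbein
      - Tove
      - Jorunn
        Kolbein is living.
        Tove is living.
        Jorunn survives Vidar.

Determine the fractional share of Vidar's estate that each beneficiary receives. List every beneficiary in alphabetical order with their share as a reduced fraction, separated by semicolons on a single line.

Gudrun 1/3; Jorunn 1/9; Kolbein 1/9; Njord 1/3; Tove 1/9

Neither parent survives and there are no descendants, so the estate passes to Vidar's siblings and their issue per stirpes.
The estate is divided into 3 equal shares of 1/3 among Njord, Gudrun, Hallvard.
Njord is living and takes 1/3.
Gudrun is living and takes 1/3.
Hallvard predeceased; the 1/3 allotted to Hallvard's branch passes to Hallvard's issue by representation.
The 1/3 is divided into 3 equal shares of 1/9 among Kolbein, Tove, Jorunn.
Kolbein is living and takes 1/9.
Tove is living and takes 1/9.
Jorunn is living and takes 1/9.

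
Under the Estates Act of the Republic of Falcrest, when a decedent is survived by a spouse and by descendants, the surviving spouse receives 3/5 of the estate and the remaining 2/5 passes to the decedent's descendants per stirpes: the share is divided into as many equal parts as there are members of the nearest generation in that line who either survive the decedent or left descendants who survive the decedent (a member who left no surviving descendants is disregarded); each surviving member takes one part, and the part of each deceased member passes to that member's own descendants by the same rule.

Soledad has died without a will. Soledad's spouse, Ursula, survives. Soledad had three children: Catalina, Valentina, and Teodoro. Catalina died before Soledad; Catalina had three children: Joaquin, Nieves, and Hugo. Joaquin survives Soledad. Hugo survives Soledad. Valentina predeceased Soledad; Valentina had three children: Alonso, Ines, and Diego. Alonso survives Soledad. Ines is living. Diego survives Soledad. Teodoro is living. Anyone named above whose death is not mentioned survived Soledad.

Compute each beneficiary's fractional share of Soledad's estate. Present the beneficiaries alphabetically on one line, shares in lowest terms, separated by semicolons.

Alonso 2/45; Diego 2/45; Hugo 2/45; Ines 2/45; Joaquin 2/45; Nieves 2/45; Teodoro 2/15; Ursula 3/5

Ursula, as surviving spouse, takes 3/5.
The remaining 2/5 passes to Soledad's descendants per stirpes.
The 2/5 is divided into 3 equal shares of 2/15 among Catalina, Valentina, Teodoro.
Catalina predeceased; the 2/15 allotted to Catalina's branch passes to Catalina's issue by representation.
The 2/15 is divided into 3 equal shares of 2/45 among Joaquin, Nieves, Hugo.
Joaquin is living and takes 2/45.
Nieves is living and takes 2/45.
Hugo is living and takes 2/45.
Valentina predeceased; the 2/15 allotted to Valentina's branch passes to Valentina's issue by representation.
The 2/15 is divided into 3 equal shares of 2/45 among Alonso, Ines, Diego.
Alonso is living and takes 2/45.
Ines is living and takes 2/45.
Diego is living and takes 2/45.
Teodoro is living and takes 2/15.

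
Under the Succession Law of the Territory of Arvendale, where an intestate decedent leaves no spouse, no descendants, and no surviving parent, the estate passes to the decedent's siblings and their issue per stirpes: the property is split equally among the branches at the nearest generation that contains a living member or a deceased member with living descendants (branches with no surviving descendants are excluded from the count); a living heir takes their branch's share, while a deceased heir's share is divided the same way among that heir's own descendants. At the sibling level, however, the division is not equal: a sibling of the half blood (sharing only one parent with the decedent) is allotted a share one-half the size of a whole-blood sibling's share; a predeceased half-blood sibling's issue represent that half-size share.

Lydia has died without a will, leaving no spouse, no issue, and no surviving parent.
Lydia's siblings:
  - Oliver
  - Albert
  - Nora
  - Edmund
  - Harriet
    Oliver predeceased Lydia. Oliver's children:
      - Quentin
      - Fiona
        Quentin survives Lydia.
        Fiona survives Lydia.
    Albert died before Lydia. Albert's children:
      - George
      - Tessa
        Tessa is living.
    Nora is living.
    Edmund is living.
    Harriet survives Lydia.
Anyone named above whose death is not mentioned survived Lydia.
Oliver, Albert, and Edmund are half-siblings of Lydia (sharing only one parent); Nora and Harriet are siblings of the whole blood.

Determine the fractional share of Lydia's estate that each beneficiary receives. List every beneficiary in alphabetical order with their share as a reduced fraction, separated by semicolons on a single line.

Edmund 1/7; Fiona 1/14; George 1/14; Harriet 2/7; Nora 2/7; Quentin 1/14; Tessa 1/14

No spouse, descendants, or parent survives, so the estate passes to Lydia's siblings per stirpes.
Half-blood siblings count for one-half the weight of whole-blood siblings at the initial division.
Dividing 1 in proportion to weights (total weight 7/2): Oliver (weight 1/2) → 1/7; Albert (weight 1/2) → 1/7; Nora (weight 1) → 2/7; Edmund (weight 1/2) → 1/7; Harriet (weight 1) → 2/7.
Oliver predeceased; the 1/7 allotted to Oliver's branch passes to Oliver's issue by representation.
The 1/7 is divided into 2 equal shares of 1/14 among Quentin, Fiona.
Quentin is living and takes 1/14.
Fiona is living and takes 1/14.
Albert predeceased; the 1/7 allotted to Albert's branch passes to Albert's issue by representation.
The 1/7 is divided into 2 equal shares of 1/14 among George, Tessa.
George is living and takes 1/14.
Tessa is living and takes 1/14.
Nora is living and takes 2/7.
Edmund is living and takes 1/7.
Harriet is living and takes 2/7.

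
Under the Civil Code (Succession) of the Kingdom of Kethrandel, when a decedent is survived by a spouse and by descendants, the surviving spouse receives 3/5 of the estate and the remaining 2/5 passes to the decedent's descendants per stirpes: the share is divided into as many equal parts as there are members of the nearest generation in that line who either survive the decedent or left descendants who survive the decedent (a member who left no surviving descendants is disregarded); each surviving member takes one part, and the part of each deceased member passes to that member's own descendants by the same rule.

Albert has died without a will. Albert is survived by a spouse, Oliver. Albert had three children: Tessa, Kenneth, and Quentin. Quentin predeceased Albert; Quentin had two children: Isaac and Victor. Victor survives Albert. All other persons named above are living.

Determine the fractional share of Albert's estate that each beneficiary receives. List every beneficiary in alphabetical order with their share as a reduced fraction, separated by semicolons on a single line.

Isaac 1/15; Kenneth 2/15; Oliver 3/5; Tessa 2/15; Victor 1/15

Oliver, as surviving spouse, takes 3/5.
The remaining 2/5 passes to Albert's descendants per stirpes.
The 2/5 is divided into 3 equal shares of 2/15 among Tessa, Kenneth, Quentin.
Tessa is living and takes 2/15.
Kenneth is living and takes 2/15.
Quentin predeceased; the 2/15 allotted to Quentin's branch passes to Quentin's issue by representation.
The 2/15 is divided into 2 equal shares of 1/15 among Isaac, Victor.
Isaac is living and takes 1/15.
Victor is living and takes 1/15.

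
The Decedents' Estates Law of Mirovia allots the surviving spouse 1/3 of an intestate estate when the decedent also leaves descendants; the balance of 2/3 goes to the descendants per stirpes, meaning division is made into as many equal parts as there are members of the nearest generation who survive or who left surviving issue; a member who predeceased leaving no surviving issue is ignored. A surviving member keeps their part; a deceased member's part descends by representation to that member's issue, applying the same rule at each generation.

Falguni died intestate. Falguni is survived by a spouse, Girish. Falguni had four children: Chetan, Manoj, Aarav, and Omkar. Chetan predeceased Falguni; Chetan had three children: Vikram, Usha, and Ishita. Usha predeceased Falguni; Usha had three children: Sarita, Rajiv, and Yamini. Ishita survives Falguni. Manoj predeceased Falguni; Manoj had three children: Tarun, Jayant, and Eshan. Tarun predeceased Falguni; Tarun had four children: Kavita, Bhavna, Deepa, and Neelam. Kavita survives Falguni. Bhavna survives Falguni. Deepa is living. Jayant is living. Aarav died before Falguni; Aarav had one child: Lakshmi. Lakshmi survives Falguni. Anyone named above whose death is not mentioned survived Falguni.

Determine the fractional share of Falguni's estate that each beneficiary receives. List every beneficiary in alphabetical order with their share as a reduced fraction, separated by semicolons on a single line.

Bhavna 1/72; Deepa 1/72; Eshan 1/18; Girish 1/3; Ishita 1/18; Jayant 1/18; Kavita 1/72; Lakshmi 1/6; Neelam 1/72; Omkar 1/6; Rajiv 1/54; Sarita 1/54; Vikram 1/18; Yamini 1/54

Girish, as surviving spouse, takes 1/3.
The remaining 2/3 passes to Falguni's descendants per stirpes.
The 2/3 is divided into 4 equal shares of 1/6 among Chetan, Manoj, Aarav, Omkar.
Chetan predeceased; the 1/6 allotted to Chetan's branch passes to Chetan's issue by representation.
The 1/6 is divided into 3 equal shares of 1/18 among Vikram, Usha, Ishita.
Vikram is living and takes 1/18.
Usha predeceased; the 1/18 allotted to Usha's branch passes to Usha's issue by representation.
The 1/18 is divided into 3 equal shares of 1/54 among Sarita, Rajiv, Yamini.
Sarita is living and takes 1/54.
Rajiv is living and takes 1/54.
Yamini is living and takes 1/54.
Ishita is living and takes 1/18.
Manoj predeceased; the 1/6 allotted to Manoj's branch passes to Manoj's issue by representation.
The 1/6 is divided into 3 equal shares of 1/18 among Tarun, Jayant, Eshan.
Tarun predeceased; the 1/18 allotted to Tarun's branch passes to Tarun's issue by representation.
The 1/18 is divided into 4 equal shares of 1/72 among Kavita, Bhavna, Deepa, Neelam.
Kavita is living and takes 1/72.
Bhavna is living and takes 1/72.
Deepa is living and takes 1/72.
Neelam is living and takes 1/72.
Jayant is living and takes 1/18.
Eshan is living and takes 1/18.
Aarav predeceased; the 1/6 allotted to Aarav's branch passes to Aarav's issue by representation.
Lakshmi is the sole taker at this level and receives the full 1/6.
Omkar is living and takes 1/6.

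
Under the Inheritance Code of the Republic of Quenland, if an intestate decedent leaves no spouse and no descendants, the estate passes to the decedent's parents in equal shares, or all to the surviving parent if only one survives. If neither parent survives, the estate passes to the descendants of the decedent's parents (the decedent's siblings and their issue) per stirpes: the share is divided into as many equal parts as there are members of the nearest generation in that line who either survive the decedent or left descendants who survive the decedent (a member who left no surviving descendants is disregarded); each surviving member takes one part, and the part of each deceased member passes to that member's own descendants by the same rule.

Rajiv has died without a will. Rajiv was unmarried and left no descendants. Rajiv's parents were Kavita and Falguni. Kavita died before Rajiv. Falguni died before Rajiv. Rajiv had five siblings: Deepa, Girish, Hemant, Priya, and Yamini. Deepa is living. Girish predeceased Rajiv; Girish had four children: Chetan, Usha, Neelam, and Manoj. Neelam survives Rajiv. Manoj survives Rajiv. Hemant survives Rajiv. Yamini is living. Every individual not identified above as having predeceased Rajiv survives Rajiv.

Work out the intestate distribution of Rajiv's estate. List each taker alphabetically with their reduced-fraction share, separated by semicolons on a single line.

Chetan 1/20; Deepa 1/5; Hemant 1/5; Manoj 1/20; Neelam 1/20; Priya 1/5; Usha 1/20; Yamini 1/5

Neither parent survives and there are no descendants, so the estate passes to Rajiv's siblings and their issue per stirpes.
The estate is divided into 5 equal shares of 1/5 among Deepa, Girish, Hemant, Priya, Yamini.
Deepa is living and takes 1/5.
Girish predeceased; the 1/5 allotted to Girish's branch passes to Girish's issue by representation.
The 1/5 is divided into 4 equal shares of 1/20 among Chetan, Usha, Neelam, Manoj.
Chetan is living and takes 1/20.
Usha is living and takes 1/20.
Neelam is living and takes 1/20.
Manoj is living and takes 1/20.
Hemant is living and takes 1/5.
Priya is living and takes 1/5.
Yamini is living and takes 1/5.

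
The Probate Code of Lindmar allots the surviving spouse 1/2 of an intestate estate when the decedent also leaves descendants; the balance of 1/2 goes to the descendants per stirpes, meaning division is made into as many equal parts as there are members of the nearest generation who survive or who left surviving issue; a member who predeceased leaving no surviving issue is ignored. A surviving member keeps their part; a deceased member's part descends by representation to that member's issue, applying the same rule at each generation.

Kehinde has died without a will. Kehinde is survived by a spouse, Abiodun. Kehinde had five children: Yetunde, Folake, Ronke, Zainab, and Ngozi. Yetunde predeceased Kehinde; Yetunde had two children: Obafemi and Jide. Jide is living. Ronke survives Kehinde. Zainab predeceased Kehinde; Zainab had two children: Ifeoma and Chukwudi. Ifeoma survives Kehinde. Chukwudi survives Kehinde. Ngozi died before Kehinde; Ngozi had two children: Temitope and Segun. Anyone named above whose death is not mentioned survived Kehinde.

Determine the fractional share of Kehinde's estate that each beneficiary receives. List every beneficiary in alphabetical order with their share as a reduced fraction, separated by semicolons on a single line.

Abiodun 1/2; Chukwudi 1/20; Folake 1/10; Ifeoma 1/20; Jide 1/20; Obafemi 1/20; Ronke 1/10; Segun 1/20; Temitope 1/20

Abiodun, as surviving spouse, takes 1/2.
The remaining 1/2 passes to Kehinde's descendants per stirpes.
The 1/2 is divided into 5 equal shares of 1/10 among Yetunde, Folake, Ronke, Zainab, Ngozi.
Yetunde predeceased; the 1/10 allotted to Yetunde's branch passes to Yetunde's issue by representation.
The 1/10 is divided into 2 equal shares of 1/20 among Obafemi, Jide.
Obafemi is living and takes 1/20.
Jide is living and takes 1/20.
Folake is living and takes 1/10.
Ronke is living and takes 1/10.
Zainab predeceased; the 1/10 allotted to Zainab's branch passes to Zainab's issue by representation.
The 1/10 is divided into 2 equal shares of 1/20 among Ifeoma, Chukwudi.
Ifeoma is living and takes 1/20.
Chukwudi is living and takes 1/20.
Ngozi predeceased; the 1/10 allotted to Ngozi's branch passes to Ngozi's issue by representation.
The 1/10 is divided into 2 equal shares of 1/20 among Temitope, Segun.
Temitope is living and takes 1/20.
Segun is living and takes 1/20.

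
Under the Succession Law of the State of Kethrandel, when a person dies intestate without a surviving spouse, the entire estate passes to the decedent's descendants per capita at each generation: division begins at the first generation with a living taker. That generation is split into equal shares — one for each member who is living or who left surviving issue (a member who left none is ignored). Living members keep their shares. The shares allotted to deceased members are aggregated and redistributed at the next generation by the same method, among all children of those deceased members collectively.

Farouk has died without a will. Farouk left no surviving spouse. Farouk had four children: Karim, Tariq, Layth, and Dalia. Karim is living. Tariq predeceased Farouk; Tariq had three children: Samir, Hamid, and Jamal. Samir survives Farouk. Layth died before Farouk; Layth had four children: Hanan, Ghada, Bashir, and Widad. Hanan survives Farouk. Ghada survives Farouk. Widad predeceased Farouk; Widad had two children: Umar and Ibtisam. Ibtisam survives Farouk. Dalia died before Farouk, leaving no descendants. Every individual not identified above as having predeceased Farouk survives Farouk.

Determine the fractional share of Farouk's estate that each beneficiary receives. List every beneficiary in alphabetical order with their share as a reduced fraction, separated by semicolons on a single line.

Bashir 2/21; Ghada 2/21; Hamid 2/21; Hanan 2/21; Ibtisam 1/21; Jamal 2/21; Karim 1/3; Samir 2/21; Umar 1/21

There is no surviving spouse, so the entire estate passes to Farouk's descendants per capita at each generation.
At generation 1 (Karim, Tariq, Layth) there are 3 shares of (1)/3 = 1/3 each.
Living: Karim — each takes 1/3.
Deceased: Tariq and Layth. Their combined 2/3 is pooled and carried to generation 2.
At generation 2 (Samir, Hamid, Jamal, Hanan, Ghada, Bashir, Widad) there are 7 shares of (2/3)/7 = 2/21 each.
Living: Samir, Hamid, Jamal, Hanan, Ghada, and Bashir — each takes 2/21.
Deceased: Widad. That 2/21 share is carried to generation 3.
At generation 3 (Umar, Ibtisam) there are 2 shares of (2/21)/2 = 1/21 each.
Living: Umar and Ibtisam — each takes 1/21.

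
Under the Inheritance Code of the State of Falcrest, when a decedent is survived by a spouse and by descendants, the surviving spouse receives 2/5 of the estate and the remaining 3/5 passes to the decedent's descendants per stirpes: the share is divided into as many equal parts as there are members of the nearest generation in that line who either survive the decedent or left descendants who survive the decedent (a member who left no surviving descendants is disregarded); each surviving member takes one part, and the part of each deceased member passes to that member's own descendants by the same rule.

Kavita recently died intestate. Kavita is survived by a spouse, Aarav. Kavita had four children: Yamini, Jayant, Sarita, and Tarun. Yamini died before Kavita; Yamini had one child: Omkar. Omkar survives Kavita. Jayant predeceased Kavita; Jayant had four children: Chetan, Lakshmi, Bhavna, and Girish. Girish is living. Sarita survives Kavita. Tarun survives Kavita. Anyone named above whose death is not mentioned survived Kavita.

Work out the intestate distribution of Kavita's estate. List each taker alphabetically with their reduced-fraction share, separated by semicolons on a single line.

Aarav 2/5; Bhavna 3/80; Chetan 3/80; Girish 3/80; Lakshmi 3/80; Omkar 3/20; Sarita 3/20; Tarun 3/20

Aarav, as surviving spouse, takes 2/5.
The remaining 3/5 passes to Kavita's descendants per stirpes.
The 3/5 is divided into 4 equal shares of 3/20 among Yamini, Jayant, Sarita, Tarun.
Yamini predeceased; the 3/20 allotted to Yamini's branch passes to Yamini's issue by representation.
Omkar is the sole taker at this level and receives the full 3/20.
Jayant predeceased; the 3/20 allotted to Jayant's branch passes to Jayant's issue by representation.
The 3/20 is divided into 4 equal shares of 3/80 among Chetan, Lakshmi, Bhavna, Girish.
Chetan is living and takes 3/80.
Lakshmi is living and takes 3/80.
Bhavna is living and takes 3/80.
Girish is living and takes 3/80.
Sarita is living and takes 3/20.
Tarun is living and takes 3/20.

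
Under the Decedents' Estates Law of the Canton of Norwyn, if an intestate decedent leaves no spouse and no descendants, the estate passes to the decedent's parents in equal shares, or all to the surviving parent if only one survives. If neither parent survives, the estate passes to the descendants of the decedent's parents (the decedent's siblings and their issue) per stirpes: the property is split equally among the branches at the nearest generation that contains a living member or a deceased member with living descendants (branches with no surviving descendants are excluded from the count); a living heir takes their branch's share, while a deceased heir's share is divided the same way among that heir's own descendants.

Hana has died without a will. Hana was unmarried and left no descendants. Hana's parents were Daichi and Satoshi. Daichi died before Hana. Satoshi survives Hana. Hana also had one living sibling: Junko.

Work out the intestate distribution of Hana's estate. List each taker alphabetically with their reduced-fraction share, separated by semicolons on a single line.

Satoshi 1

Only one parent, Satoshi, survives, so Satoshi takes the entire estate. The siblings take nothing because a surviving parent has priority.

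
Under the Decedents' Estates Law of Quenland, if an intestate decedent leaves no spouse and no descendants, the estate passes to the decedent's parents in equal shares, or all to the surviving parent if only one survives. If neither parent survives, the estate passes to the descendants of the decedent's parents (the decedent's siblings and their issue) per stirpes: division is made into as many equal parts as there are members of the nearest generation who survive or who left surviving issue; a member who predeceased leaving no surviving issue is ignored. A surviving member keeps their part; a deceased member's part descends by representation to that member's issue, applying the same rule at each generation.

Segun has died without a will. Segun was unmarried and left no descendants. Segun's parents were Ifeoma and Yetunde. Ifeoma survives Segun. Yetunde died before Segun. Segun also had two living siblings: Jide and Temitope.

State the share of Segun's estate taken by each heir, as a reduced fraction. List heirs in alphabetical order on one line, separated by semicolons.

Ifeoma 1

Only one parent, Ifeoma, survives, so Ifeoma takes the entire estate. The siblings take nothing because a surviving parent has priority.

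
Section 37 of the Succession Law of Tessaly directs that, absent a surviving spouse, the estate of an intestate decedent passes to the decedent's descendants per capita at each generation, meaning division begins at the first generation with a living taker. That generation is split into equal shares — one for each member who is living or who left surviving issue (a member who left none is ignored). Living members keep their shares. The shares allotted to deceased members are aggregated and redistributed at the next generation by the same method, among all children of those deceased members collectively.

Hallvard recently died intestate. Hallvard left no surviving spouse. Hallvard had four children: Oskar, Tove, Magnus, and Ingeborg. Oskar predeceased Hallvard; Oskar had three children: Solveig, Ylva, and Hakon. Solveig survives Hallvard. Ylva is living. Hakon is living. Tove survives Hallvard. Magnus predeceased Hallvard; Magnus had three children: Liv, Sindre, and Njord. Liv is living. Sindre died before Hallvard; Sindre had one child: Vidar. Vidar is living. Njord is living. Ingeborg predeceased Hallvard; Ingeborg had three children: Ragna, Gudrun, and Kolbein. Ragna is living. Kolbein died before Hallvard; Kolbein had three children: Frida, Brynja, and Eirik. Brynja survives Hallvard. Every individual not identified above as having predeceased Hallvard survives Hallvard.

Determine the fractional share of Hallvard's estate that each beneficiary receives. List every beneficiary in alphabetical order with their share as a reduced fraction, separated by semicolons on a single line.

There is no surviving spouse, so the entire estate passes to Hallvard's descendants per capita at each generation.
At generation 1 (Oskar, Tove, Magnus, Ingeborg) there are 4 shares of (1)/4 = 1/4 each.
Living: Tove — each takes 1/4.
Deceased: Oskar, Magnus, and Ingeborg. Their combined 3/4 is pooled and carried to generation 2.
At generation 2 (Solveig, Ylva, Hakon, Liv, Sindre, Njord, Ragna, Gudrun, Kolbein) there are 9 shares of (3/4)/9 = 1/12 each.
Living: Solveig, Ylva, Hakon, Liv, Njord, Ragna, and Gudrun — each takes 1/12.
Deceased: Sindre and Kolbein. Their combined 1/6 is pooled and carried to generation 3.
At generation 3 (Vidar, Frida, Brynja, Eirik) there are 4 shares of (1/6)/4 = 1/24 each.
Living: Vidar, Frida, Brynja, and Eirik — each takes 1/24.

Brynja 1/24; Eirik 1/24; Frida 1/24; Gudrun 1/12; Hakon 1/12; Liv 1/12; Njord 1/12; Ragna 1/12; Solveig 1/12; Tove 1/4; Vidar 1/24; Ylva 1/12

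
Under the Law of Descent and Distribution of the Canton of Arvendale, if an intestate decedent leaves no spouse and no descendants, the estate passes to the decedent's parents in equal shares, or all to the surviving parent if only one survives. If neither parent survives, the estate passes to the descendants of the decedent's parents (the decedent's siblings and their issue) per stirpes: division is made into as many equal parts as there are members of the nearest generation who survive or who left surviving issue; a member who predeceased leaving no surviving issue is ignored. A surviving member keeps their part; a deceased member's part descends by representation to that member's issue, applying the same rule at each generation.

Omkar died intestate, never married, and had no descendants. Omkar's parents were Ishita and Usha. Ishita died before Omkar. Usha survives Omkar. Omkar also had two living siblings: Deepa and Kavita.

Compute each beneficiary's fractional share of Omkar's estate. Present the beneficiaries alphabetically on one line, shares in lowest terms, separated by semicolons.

Only one parent, Usha, survives, so Usha takes the entire estate. The siblings take nothing because a surviving parent has priority.

Usha 1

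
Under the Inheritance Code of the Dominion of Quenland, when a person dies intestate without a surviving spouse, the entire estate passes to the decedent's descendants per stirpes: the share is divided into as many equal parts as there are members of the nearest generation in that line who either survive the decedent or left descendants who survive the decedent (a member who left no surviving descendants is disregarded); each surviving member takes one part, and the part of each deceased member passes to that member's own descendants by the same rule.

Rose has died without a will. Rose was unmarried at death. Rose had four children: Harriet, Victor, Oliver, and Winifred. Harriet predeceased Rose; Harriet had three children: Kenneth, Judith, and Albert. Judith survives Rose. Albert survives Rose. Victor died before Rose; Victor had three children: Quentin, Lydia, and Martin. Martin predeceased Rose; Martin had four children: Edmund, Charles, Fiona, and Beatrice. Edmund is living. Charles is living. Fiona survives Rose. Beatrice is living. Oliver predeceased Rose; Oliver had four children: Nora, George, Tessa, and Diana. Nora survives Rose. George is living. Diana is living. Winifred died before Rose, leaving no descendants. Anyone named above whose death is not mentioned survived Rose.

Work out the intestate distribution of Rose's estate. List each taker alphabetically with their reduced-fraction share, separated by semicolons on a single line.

There is no surviving spouse, so the entire estate passes to Rose's descendants per stirpes.
Winifred left no surviving issue, so that branch lapses and is disregarded.
The estate is divided into 3 equal shares of 1/3 among Harriet, Victor, Oliver.
Harriet predeceased; the 1/3 allotted to Harriet's branch passes to Harriet's issue by representation.
The 1/3 is divided into 3 equal shares of 1/9 among Kenneth, Judith, Albert.
Kenneth is living and takes 1/9.
Judith is living and takes 1/9.
Albert is living and takes 1/9.
Victor predeceased; the 1/3 allotted to Victor's branch passes to Victor's issue by representation.
The 1/3 is divided into 3 equal shares of 1/9 among Quentin, Lydia, Martin.
Quentin is living and takes 1/9.
Lydia is living and takes 1/9.
Martin predeceased; the 1/9 allotted to Martin's branch passes to Martin's issue by representation.
The 1/9 is divided into 4 equal shares of 1/36 among Edmund, Charles, Fiona, Beatrice.
Edmund is living and takes 1/36.
Charles is living and takes 1/36.
Fiona is living and takes 1/36.
Beatrice is living and takes 1/36.
Oliver predeceased; the 1/3 allotted to Oliver's branch passes to Oliver's issue by representation.
The 1/3 is divided into 4 equal shares of 1/12 among Nora, George, Tessa, Diana.
Nora is living and takes 1/12.
George is living and takes 1/12.
Tessa is living and takes 1/12.
Diana is living and takes 1/12.

Albert 1/9; Beatrice 1/36; Charles 1/36; Diana 1/12; Edmund 1/36; Fiona 1/36; George 1/12; Judith 1/9; Kenneth 1/9; Lydia 1/9; Nora 1/12; Quentin 1/9; Tessa 1/12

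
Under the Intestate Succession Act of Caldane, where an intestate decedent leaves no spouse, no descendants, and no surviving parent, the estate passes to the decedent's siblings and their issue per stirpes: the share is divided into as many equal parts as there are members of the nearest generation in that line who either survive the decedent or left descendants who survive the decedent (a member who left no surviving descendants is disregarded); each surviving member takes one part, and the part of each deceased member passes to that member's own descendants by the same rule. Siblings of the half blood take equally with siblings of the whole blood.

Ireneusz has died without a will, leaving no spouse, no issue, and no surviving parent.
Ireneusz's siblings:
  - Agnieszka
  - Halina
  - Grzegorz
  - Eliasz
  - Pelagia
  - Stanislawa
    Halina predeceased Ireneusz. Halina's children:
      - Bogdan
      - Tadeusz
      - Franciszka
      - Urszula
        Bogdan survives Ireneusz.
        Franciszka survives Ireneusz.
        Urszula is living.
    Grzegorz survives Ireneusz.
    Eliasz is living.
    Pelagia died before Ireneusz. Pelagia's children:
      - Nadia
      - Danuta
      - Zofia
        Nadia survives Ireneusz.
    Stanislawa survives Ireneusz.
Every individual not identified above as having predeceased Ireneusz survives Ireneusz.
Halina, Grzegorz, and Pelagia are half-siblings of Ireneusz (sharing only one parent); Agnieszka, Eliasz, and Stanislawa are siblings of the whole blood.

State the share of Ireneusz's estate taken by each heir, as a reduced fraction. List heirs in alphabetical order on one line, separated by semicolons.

No spouse, descendants, or parent survives, so the estate passes to Ireneusz's siblings per stirpes.
Half-blood and whole-blood siblings take equally under the stated rule.
The estate is divided into 6 equal shares of 1/6 among Agnieszka, Halina, Grzegorz, Eliasz, Pelagia, Stanislawa.
Agnieszka is living and takes 1/6.
Halina predeceased; the 1/6 allotted to Halina's branch passes to Halina's issue by representation.
The 1/6 is divided into 4 equal shares of 1/24 among Bogdan, Tadeusz, Franciszka, Urszula.
Bogdan is living and takes 1/24.
Tadeusz is living and takes 1/24.
Franciszka is living and takes 1/24.
Urszula is living and takes 1/24.
Grzegorz is living and takes 1/6.
Eliasz is living and takes 1/6.
Pelagia predeceased; the 1/6 allotted to Pelagia's branch passes to Pelagia's issue by representation.
The 1/6 is divided into 3 equal shares of 1/18 among Nadia, Danuta, Zofia.
Nadia is living and takes 1/18.
Danuta is living and takes 1/18.
Zofia is living and takes 1/18.
Stanislawa is living and takes 1/6.

Agnieszka 1/6; Bogdan 1/24; Danuta 1/18; Eliasz 1/6; Franciszka 1/24; Grzegorz 1/6; Nadia 1/18; Stanislawa 1/6; Tadeusz 1/24; Urszula 1/24; Zofia 1/18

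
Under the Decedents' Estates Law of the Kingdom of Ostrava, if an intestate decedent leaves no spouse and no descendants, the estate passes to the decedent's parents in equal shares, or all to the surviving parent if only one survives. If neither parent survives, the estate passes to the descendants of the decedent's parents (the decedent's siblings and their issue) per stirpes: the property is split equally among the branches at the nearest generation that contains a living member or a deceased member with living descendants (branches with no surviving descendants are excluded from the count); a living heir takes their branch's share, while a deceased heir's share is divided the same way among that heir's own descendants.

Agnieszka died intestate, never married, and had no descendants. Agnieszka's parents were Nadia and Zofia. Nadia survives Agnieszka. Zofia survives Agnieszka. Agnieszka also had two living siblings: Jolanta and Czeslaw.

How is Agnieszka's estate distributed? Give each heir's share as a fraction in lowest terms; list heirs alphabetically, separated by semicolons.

Both parents survive, so Nadia and Zofia each take 1/2. The siblings take nothing because a surviving parent has priority.

Nadia 1/2; Zofia 1/2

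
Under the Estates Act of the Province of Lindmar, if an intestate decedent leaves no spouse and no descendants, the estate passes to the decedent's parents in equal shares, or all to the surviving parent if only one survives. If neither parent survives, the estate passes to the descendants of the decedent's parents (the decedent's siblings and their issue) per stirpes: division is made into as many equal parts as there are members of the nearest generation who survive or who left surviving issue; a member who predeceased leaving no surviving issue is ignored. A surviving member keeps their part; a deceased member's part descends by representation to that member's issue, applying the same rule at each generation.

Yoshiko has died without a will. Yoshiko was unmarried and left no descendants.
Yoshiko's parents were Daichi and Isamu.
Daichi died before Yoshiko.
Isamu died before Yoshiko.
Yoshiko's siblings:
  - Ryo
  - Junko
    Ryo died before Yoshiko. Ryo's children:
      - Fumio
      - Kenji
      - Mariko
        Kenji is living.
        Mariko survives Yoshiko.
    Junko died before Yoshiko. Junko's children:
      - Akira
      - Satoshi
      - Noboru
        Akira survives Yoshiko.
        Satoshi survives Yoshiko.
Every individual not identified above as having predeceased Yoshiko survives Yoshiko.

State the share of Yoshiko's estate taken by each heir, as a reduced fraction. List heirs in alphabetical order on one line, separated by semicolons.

Akira 1/6; Fumio 1/6; Kenji 1/6; Mariko 1/6; Noboru 1/6; Satoshi 1/6

Neither parent survives and there are no descendants, so the estate passes to Yoshiko's siblings and their issue per stirpes.
The estate is divided into 2 equal shares of 1/2 among Ryo, Junko.
Ryo predeceased; the 1/2 allotted to Ryo's branch passes to Ryo's issue by representation.
The 1/2 is divided into 3 equal shares of 1/6 among Fumio, Kenji, Mariko.
Fumio is living and takes 1/6.
Kenji is living and takes 1/6.
Mariko is living and takes 1/6.
Junko predeceased; the 1/2 allotted to Junko's branch passes to Junko's issue by representation.
The 1/2 is divided into 3 equal shares of 1/6 among Akira, Satoshi, Noboru.
Akira is living and takes 1/6.
Satoshi is living and takes 1/6.
Noboru is living and takes 1/6.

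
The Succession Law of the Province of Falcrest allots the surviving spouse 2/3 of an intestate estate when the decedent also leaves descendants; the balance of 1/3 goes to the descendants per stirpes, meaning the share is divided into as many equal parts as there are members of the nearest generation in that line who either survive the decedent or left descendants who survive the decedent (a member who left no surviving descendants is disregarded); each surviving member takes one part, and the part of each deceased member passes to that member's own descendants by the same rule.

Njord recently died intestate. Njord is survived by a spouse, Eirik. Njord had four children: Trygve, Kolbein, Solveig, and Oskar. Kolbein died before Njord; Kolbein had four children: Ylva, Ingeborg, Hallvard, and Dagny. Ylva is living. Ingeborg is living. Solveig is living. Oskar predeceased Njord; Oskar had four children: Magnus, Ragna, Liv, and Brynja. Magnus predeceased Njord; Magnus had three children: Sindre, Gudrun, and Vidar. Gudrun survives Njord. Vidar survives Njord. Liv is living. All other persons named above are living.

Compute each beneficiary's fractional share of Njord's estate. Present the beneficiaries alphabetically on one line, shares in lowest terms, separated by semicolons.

Eirik, as surviving spouse, takes 2/3.
The remaining 1/3 passes to Njord's descendants per stirpes.
The 1/3 is divided into 4 equal shares of 1/12 among Trygve, Kolbein, Solveig, Oskar.
Trygve is living and takes 1/12.
Kolbein predeceased; the 1/12 allotted to Kolbein's branch passes to Kolbein's issue by representation.
The 1/12 is divided into 4 equal shares of 1/48 among Ylva, Ingeborg, Hallvard, Dagny.
Ylva is living and takes 1/48.
Ingeborg is living and takes 1/48.
Hallvard is living and takes 1/48.
Dagny is living and takes 1/48.
Solveig is living and takes 1/12.
Oskar predeceased; the 1/12 allotted to Oskar's branch passes to Oskar's issue by representation.
The 1/12 is divided into 4 equal shares of 1/48 among Magnus, Ragna, Liv, Brynja.
Magnus predeceased; the 1/48 allotted to Magnus's branch passes to Magnus's issue by representation.
The 1/48 is divided into 3 equal shares of 1/144 among Sindre, Gudrun, Vidar.
Sindre is living and takes 1/144.
Gudrun is living and takes 1/144.
Vidar is living and takes 1/144.
Ragna is living and takes 1/48.
Liv is living and takes 1/48.
Brynja is living and takes 1/48.

Brynja 1/48; Dagny 1/48; Eirik 2/3; Gudrun 1/144; Hallvard 1/48; Ingeborg 1/48; Liv 1/48; Ragna 1/48; Sindre 1/144; Solveig 1/12; Trygve 1/12; Vidar 1/144; Ylva 1/48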